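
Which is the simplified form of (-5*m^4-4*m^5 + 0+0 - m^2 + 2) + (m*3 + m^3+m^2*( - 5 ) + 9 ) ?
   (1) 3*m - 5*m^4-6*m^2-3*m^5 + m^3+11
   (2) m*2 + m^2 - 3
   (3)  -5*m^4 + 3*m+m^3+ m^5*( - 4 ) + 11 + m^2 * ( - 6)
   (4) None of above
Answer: 3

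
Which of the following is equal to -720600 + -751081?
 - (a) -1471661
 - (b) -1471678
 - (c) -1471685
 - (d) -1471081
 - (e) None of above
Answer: e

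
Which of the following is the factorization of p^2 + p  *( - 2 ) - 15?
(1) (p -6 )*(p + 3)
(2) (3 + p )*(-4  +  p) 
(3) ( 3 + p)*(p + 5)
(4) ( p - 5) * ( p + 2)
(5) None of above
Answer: 5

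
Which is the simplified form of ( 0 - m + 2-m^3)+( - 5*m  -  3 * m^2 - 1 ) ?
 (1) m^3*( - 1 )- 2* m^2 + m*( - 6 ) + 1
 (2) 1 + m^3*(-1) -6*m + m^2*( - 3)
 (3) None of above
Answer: 2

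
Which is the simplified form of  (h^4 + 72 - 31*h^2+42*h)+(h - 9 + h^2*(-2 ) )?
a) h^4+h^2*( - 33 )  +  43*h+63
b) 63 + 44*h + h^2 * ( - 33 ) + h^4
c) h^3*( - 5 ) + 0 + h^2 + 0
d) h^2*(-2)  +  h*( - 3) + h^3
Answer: a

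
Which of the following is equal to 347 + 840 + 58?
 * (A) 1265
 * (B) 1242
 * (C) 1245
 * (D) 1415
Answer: C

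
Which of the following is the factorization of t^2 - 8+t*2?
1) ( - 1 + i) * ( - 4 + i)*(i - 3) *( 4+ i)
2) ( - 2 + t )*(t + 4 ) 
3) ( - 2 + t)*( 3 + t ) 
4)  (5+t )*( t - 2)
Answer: 2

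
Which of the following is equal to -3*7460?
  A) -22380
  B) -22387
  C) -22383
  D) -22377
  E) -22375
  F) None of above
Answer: A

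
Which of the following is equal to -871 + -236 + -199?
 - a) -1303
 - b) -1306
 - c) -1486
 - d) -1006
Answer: b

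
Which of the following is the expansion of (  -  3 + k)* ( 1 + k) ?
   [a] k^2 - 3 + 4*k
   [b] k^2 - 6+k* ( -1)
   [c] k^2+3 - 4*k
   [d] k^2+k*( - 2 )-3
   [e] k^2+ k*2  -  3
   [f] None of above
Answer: d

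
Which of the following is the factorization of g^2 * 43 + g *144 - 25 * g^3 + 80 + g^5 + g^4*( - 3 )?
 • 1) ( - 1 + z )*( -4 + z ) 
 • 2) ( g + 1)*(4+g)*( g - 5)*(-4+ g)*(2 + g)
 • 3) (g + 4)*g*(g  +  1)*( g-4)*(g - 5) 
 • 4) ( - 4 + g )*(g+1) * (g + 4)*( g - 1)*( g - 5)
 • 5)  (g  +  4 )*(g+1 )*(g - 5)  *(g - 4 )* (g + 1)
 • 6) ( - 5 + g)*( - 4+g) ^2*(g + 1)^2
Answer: 5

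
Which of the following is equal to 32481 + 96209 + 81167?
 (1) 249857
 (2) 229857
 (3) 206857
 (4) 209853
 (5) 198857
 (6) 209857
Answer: 6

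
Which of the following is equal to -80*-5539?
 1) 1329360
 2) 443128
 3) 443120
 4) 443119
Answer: 3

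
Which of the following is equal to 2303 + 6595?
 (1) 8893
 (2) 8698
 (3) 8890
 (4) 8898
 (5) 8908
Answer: 4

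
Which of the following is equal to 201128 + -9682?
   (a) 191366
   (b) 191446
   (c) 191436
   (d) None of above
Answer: b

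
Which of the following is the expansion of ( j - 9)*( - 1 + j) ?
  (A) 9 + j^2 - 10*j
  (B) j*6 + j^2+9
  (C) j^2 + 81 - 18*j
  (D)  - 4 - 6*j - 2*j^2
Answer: A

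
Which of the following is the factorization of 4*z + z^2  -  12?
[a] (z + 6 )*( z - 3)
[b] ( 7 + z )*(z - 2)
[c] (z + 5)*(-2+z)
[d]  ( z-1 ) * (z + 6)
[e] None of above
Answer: e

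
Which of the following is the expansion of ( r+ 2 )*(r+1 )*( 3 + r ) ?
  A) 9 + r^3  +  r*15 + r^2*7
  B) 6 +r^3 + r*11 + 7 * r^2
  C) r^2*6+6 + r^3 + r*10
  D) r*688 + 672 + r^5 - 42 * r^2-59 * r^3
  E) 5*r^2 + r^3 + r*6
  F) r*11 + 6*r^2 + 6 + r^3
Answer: F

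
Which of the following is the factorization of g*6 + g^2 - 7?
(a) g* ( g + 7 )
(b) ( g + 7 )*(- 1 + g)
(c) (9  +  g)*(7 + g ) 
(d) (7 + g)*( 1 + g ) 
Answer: b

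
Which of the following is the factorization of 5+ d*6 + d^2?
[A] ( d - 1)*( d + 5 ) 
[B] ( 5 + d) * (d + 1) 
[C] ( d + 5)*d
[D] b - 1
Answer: B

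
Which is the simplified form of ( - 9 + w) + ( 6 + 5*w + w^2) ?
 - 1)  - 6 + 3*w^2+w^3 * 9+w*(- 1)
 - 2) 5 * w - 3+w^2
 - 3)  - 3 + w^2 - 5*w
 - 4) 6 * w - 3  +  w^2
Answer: 4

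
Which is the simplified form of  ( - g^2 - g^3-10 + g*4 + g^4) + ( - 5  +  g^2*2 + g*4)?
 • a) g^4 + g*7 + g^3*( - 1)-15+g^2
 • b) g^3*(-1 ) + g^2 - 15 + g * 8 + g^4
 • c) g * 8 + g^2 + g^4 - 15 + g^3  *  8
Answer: b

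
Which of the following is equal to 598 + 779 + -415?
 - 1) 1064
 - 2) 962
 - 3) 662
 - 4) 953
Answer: 2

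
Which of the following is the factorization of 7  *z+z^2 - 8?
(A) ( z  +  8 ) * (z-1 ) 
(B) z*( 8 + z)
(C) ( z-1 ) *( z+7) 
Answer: A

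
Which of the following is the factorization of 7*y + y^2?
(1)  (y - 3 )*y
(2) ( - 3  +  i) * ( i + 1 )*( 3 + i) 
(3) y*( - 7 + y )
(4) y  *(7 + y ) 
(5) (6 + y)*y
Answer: 4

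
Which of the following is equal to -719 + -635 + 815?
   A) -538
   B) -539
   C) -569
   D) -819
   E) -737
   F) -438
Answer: B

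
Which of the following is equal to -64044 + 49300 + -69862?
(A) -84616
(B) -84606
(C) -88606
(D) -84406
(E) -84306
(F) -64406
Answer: B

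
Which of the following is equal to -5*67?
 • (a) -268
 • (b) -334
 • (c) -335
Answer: c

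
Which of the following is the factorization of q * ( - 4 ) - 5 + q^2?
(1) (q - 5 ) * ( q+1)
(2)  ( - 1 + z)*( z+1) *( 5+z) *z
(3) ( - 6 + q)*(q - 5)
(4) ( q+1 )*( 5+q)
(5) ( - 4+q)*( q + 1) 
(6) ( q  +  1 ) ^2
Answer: 1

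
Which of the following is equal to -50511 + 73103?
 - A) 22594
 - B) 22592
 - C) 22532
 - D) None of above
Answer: B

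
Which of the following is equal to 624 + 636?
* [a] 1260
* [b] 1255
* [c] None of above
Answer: a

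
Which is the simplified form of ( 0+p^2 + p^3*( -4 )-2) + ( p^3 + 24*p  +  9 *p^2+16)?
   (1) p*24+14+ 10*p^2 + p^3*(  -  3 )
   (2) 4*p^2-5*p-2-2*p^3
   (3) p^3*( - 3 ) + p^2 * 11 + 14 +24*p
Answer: 1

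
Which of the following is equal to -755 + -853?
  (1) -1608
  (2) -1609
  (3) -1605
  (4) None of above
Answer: 1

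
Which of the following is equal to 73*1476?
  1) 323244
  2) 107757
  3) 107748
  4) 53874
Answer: 3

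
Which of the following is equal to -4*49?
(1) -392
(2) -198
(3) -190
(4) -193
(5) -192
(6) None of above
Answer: 6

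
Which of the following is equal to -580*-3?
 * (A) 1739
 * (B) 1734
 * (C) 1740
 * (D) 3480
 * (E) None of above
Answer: C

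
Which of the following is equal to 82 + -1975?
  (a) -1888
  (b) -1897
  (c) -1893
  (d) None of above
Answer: c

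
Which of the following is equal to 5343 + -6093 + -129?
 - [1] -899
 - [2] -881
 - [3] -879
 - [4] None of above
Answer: 3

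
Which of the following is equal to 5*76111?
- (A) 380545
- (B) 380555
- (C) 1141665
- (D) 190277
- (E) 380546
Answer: B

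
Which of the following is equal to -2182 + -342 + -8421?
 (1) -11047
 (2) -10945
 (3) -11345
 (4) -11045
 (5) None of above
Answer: 2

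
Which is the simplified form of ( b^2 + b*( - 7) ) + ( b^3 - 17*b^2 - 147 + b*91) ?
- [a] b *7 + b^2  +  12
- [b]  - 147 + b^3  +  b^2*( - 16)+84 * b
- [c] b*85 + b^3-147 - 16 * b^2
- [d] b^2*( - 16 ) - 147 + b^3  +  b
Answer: b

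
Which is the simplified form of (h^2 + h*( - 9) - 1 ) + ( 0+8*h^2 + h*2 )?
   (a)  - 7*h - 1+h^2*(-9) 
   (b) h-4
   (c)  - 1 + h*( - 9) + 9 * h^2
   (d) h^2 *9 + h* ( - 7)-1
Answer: d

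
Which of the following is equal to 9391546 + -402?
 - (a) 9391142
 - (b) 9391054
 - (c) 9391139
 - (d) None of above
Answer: d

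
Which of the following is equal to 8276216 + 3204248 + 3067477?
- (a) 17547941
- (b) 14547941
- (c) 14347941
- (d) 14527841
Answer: b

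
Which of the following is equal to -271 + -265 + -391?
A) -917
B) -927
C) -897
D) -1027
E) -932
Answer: B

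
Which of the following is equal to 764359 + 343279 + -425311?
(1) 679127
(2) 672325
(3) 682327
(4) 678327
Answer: 3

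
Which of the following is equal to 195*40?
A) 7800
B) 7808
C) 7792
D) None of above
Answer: A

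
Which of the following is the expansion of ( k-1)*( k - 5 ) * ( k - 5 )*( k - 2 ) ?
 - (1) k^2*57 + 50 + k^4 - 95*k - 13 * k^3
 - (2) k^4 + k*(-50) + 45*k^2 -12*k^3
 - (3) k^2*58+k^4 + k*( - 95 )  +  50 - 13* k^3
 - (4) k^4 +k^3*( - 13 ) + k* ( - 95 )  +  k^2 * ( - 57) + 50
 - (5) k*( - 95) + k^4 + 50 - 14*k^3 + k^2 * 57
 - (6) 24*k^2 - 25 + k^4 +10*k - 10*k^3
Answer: 1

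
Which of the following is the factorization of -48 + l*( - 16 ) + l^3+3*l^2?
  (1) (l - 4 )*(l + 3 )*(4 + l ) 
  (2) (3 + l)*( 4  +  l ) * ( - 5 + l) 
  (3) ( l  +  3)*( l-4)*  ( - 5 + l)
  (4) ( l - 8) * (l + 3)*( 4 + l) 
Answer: 1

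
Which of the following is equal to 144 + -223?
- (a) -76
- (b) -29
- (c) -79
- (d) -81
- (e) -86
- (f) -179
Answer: c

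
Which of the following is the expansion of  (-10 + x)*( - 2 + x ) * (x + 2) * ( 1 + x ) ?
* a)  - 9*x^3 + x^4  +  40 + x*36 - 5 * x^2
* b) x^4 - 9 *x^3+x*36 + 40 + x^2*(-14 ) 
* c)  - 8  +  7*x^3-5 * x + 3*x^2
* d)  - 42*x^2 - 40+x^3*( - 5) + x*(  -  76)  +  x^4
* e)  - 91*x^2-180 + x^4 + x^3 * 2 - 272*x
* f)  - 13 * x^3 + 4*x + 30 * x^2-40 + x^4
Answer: b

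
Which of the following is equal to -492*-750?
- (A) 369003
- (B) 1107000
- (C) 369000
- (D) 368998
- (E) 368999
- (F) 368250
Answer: C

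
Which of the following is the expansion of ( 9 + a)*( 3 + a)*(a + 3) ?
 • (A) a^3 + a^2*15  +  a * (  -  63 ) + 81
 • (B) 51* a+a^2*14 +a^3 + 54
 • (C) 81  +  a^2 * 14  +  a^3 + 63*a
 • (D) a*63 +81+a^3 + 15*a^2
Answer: D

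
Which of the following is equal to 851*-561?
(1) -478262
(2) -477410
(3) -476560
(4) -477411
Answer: 4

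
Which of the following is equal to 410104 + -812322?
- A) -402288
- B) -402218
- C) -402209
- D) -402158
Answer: B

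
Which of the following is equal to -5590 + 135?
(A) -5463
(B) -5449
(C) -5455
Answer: C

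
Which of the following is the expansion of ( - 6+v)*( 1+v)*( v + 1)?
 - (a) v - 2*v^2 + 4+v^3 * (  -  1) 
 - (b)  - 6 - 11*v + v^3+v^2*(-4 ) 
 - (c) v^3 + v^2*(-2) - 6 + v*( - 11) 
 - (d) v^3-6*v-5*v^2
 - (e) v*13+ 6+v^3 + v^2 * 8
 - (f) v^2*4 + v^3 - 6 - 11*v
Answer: b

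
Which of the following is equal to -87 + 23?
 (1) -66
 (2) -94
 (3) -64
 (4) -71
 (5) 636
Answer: 3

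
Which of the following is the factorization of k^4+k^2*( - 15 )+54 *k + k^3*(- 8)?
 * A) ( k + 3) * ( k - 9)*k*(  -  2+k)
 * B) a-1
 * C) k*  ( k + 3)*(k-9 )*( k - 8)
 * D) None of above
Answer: A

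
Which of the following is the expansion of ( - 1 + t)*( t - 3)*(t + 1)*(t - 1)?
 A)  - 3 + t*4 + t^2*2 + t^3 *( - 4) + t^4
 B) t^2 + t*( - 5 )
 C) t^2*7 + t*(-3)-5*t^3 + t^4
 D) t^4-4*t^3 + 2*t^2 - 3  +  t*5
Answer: A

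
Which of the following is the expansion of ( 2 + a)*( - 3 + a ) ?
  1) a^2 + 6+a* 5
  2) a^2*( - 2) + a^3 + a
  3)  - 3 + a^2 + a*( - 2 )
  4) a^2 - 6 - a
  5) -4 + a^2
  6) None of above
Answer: 4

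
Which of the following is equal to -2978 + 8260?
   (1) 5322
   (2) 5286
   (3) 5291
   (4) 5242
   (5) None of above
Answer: 5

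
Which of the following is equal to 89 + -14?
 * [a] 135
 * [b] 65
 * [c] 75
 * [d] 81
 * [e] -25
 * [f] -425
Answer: c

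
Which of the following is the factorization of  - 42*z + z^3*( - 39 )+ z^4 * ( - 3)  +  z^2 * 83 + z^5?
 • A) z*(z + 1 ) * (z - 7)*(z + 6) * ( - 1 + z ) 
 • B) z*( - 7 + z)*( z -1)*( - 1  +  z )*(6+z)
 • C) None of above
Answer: B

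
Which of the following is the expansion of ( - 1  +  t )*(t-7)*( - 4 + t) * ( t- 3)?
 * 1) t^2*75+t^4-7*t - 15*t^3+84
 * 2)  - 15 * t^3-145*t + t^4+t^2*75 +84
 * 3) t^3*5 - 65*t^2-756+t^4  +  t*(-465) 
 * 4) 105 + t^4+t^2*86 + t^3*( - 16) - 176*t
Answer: 2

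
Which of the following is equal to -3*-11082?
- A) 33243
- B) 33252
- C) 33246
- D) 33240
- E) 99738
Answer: C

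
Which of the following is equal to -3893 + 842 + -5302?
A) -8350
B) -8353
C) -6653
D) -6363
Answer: B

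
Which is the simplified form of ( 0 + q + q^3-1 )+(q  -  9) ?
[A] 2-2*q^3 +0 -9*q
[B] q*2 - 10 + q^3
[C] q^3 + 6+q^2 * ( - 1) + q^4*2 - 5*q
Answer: B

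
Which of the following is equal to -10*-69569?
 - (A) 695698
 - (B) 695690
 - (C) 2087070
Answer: B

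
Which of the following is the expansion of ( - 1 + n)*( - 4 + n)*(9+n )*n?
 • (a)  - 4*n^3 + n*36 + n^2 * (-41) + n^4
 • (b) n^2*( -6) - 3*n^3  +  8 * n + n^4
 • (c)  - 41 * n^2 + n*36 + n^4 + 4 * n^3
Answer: c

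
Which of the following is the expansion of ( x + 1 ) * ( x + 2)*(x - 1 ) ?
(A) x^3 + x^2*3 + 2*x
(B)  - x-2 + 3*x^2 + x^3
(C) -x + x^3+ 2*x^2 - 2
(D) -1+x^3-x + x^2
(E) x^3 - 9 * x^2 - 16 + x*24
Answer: C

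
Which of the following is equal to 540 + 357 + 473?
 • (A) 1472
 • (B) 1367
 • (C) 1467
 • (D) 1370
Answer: D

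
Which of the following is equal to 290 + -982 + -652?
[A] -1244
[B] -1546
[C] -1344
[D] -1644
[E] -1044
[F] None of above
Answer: C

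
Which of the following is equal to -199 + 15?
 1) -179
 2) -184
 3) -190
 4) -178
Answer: 2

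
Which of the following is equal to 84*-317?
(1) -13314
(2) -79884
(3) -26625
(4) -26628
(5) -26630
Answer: 4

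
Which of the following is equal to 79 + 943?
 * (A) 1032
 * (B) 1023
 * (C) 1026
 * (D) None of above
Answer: D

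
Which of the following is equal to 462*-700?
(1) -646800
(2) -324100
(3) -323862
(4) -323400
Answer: 4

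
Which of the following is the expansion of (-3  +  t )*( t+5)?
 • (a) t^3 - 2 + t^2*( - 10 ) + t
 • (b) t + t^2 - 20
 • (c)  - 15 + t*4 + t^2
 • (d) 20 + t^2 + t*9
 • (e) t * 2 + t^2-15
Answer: e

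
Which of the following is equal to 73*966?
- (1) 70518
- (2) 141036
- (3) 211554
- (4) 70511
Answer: 1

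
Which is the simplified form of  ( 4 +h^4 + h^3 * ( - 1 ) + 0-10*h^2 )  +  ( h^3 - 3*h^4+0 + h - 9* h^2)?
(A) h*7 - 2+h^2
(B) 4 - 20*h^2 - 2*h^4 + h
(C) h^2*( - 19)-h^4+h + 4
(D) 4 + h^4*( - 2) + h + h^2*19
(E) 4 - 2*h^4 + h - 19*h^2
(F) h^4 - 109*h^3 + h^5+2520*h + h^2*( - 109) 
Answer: E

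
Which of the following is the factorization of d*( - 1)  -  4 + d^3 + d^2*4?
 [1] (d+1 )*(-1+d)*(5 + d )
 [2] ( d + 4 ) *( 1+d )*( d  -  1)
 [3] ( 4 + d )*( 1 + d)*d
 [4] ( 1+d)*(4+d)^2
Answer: 2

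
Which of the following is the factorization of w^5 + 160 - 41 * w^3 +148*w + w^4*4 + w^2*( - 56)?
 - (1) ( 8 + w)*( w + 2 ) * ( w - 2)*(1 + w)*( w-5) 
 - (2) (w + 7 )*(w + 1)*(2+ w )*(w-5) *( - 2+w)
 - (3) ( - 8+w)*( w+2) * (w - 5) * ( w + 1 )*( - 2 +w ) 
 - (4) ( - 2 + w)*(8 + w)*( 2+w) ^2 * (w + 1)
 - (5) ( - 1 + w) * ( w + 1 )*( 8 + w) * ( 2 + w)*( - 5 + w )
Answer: 1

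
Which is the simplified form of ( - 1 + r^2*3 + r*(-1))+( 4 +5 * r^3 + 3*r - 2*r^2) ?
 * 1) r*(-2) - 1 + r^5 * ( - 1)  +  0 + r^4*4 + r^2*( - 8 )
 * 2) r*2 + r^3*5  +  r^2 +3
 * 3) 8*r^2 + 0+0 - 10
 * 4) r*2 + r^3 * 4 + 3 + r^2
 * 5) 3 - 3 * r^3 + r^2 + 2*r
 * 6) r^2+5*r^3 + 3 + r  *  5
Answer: 2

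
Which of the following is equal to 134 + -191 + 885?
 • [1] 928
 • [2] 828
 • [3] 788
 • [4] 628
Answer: 2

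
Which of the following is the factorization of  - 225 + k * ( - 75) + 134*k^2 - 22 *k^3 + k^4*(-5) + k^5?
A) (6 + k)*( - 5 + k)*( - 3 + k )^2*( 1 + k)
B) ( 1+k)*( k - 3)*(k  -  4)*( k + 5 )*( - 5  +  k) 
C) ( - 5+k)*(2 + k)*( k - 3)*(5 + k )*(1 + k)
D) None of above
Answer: D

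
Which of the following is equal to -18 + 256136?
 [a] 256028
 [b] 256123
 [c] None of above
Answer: c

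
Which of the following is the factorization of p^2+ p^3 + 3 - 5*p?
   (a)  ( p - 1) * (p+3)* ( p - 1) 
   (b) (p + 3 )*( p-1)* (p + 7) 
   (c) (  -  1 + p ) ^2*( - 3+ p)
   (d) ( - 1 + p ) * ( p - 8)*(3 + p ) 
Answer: a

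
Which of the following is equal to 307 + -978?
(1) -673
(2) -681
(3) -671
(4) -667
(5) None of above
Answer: 3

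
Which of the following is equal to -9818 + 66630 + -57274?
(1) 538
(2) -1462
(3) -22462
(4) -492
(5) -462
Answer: 5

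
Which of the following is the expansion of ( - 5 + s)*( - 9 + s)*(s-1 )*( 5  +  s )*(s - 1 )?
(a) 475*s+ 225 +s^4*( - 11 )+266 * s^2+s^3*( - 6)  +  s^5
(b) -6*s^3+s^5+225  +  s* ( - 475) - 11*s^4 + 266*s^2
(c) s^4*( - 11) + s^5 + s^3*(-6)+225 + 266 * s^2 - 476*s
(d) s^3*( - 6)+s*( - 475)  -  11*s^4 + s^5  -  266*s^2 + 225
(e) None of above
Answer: b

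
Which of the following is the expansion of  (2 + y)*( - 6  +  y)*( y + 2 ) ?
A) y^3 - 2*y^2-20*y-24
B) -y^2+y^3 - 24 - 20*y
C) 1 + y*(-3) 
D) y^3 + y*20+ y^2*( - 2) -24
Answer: A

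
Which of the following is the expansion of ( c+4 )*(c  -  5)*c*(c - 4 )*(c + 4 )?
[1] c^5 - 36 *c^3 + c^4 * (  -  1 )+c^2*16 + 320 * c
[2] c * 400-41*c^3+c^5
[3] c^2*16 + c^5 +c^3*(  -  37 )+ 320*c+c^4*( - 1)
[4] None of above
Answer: 1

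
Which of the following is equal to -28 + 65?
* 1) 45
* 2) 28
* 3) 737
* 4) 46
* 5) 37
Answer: 5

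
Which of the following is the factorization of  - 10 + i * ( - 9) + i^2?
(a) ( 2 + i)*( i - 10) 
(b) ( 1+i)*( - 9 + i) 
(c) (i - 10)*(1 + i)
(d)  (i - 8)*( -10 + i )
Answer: c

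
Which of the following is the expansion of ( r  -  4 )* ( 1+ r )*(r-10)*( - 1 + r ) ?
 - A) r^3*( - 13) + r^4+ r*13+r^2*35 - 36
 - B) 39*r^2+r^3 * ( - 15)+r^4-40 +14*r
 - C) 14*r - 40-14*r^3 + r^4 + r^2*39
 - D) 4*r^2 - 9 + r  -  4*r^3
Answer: C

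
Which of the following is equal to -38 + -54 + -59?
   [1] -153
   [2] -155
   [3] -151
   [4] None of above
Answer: 3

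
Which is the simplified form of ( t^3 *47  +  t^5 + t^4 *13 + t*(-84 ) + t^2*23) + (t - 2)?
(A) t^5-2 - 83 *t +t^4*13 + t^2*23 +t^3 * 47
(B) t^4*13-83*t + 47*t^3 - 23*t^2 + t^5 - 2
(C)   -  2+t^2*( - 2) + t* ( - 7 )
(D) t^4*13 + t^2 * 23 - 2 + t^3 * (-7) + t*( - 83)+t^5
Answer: A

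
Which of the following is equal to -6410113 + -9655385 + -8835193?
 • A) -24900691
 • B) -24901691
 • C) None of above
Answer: A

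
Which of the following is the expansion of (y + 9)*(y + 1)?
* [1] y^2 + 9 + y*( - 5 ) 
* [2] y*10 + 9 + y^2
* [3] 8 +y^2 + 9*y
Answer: 2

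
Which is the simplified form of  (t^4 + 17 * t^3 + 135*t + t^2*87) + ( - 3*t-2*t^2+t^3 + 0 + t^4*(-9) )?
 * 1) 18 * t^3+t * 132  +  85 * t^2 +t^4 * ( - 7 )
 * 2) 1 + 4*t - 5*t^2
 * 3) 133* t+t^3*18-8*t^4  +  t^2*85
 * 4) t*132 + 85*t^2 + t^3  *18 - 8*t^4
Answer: 4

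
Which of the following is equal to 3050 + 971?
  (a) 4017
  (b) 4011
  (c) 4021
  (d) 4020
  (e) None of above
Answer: c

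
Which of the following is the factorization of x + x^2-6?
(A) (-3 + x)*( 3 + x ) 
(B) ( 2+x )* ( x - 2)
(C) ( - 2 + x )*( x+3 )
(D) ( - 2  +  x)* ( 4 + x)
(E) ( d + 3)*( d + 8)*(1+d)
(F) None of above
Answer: C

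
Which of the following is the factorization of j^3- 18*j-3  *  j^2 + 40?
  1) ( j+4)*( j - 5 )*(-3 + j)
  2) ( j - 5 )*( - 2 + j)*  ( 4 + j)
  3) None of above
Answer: 2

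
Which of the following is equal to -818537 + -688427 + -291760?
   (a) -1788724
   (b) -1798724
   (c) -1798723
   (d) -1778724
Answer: b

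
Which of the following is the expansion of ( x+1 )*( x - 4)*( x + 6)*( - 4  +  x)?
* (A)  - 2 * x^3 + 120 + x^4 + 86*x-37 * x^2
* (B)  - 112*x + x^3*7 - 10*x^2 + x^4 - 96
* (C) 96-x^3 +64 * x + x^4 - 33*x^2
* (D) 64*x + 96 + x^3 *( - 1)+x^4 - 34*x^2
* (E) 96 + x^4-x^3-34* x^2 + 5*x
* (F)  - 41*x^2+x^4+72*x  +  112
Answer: D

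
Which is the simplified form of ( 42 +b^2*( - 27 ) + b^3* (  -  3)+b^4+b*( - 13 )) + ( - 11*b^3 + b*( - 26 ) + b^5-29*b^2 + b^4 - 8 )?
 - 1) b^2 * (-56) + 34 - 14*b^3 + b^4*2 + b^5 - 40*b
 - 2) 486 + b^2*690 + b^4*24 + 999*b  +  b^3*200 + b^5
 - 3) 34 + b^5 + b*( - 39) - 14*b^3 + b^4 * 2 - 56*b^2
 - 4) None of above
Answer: 3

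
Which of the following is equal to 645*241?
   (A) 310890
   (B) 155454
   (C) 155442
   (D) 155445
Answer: D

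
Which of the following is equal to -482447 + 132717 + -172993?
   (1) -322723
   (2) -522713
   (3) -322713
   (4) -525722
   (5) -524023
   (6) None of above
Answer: 6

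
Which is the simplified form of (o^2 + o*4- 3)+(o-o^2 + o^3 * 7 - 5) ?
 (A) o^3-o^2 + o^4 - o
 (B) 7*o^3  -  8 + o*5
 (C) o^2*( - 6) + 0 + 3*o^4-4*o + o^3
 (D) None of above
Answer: B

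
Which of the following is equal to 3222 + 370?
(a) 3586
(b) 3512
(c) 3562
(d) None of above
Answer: d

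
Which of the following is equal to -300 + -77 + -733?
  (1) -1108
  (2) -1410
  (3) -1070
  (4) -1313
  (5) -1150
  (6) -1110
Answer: 6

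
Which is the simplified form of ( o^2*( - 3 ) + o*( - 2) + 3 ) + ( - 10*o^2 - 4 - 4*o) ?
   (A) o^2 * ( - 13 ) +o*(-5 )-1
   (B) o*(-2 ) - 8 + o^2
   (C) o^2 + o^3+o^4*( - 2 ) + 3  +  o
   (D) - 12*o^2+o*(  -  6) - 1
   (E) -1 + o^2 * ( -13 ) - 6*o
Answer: E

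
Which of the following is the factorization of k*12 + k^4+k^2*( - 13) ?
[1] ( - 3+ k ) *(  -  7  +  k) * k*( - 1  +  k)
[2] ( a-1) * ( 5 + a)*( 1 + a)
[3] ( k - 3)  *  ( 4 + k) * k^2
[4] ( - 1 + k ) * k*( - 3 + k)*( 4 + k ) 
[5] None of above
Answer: 4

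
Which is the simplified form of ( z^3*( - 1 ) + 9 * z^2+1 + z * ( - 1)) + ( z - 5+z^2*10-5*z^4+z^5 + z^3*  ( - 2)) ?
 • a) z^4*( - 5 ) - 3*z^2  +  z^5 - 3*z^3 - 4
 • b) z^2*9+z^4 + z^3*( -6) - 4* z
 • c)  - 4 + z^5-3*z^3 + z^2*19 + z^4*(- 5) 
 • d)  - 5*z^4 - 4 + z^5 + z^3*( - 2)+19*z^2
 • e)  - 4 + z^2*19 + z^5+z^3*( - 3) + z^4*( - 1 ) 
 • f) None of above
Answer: c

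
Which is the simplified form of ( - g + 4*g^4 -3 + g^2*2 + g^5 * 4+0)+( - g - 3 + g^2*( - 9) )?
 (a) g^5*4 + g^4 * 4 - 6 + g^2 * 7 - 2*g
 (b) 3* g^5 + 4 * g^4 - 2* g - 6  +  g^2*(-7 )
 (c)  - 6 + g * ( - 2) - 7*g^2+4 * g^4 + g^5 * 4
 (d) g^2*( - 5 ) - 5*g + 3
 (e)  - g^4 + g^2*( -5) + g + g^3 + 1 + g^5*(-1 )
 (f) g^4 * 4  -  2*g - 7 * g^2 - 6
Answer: c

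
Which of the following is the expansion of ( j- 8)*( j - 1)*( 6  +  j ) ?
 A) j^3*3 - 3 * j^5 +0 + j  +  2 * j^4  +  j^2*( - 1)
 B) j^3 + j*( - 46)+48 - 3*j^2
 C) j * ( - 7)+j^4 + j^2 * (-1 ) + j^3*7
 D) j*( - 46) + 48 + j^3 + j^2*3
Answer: B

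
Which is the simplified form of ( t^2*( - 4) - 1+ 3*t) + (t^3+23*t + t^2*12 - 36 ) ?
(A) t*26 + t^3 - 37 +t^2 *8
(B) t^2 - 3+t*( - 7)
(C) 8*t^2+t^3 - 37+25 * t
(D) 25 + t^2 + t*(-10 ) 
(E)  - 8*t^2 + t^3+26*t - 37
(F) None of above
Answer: A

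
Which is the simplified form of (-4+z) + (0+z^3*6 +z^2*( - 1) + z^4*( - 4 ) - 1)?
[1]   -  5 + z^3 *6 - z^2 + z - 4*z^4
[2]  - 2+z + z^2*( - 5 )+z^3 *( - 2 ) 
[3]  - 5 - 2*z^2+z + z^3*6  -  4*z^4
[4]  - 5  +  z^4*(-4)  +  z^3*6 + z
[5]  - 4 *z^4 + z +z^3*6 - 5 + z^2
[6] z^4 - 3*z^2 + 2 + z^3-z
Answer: 1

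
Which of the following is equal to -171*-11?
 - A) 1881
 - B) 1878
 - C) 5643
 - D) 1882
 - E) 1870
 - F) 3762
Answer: A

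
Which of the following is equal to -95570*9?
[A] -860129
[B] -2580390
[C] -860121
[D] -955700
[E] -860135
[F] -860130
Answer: F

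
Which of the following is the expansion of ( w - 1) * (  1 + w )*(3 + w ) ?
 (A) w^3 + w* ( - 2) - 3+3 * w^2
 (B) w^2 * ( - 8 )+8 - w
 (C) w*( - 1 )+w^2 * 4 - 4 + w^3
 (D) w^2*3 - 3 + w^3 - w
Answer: D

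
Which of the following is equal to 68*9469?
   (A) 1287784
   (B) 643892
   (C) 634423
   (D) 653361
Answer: B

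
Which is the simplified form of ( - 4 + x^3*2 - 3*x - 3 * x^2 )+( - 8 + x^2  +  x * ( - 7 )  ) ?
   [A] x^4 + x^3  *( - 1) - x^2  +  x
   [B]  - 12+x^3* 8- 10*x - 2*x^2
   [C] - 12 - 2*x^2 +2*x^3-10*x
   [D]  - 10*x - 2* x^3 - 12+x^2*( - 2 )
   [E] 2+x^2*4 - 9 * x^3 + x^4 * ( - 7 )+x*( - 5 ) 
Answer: C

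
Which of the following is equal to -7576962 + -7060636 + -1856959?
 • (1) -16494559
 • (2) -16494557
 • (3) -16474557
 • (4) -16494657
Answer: 2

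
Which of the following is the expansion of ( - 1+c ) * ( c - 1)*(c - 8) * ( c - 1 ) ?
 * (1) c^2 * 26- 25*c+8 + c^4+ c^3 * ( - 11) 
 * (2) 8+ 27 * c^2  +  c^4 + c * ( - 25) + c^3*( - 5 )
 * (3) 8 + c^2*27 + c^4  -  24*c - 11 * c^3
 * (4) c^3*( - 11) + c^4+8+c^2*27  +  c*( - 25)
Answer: 4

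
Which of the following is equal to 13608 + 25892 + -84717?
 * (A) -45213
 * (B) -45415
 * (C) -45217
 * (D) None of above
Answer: C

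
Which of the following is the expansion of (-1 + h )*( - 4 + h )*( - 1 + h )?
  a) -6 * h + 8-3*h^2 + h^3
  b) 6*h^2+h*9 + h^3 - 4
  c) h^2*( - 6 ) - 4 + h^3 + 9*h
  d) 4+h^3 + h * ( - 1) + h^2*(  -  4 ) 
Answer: c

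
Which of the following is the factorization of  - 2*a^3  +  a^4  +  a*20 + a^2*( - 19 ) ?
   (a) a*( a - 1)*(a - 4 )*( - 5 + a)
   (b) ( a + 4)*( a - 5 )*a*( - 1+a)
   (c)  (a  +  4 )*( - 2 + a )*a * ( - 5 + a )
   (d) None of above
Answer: b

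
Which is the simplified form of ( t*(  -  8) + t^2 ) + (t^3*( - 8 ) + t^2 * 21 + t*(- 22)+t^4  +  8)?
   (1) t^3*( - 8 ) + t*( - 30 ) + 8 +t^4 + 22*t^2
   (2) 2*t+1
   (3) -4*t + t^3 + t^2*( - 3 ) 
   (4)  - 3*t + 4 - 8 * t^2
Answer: 1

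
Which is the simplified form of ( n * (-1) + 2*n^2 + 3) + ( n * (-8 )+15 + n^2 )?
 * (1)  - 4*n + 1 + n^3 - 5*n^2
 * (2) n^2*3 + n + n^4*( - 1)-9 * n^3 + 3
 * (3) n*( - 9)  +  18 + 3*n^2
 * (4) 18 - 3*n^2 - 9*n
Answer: 3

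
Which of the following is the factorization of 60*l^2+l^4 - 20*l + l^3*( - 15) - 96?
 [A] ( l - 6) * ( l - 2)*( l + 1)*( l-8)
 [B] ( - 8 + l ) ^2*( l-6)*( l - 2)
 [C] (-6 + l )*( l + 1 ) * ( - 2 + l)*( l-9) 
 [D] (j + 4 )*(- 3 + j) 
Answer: A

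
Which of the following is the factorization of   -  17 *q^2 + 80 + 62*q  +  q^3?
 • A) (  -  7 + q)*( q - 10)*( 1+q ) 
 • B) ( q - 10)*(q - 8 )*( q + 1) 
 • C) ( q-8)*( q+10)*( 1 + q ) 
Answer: B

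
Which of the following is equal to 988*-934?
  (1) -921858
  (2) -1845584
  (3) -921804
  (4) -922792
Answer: 4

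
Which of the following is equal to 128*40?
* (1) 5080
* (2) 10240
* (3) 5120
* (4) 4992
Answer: 3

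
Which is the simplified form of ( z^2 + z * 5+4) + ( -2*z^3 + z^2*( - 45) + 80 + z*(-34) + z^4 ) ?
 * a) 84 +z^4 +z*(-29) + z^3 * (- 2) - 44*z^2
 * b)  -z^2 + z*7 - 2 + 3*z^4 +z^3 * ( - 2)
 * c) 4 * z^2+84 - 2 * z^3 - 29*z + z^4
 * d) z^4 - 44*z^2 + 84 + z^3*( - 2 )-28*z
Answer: a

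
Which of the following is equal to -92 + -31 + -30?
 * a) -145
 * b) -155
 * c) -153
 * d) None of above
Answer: c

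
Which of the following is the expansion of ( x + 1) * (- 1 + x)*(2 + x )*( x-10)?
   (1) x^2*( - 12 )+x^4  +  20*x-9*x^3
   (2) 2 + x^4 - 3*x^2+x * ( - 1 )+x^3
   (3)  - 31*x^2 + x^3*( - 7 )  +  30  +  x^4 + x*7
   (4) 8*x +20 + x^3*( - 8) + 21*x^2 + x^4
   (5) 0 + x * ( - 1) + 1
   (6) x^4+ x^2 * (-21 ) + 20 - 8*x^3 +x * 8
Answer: 6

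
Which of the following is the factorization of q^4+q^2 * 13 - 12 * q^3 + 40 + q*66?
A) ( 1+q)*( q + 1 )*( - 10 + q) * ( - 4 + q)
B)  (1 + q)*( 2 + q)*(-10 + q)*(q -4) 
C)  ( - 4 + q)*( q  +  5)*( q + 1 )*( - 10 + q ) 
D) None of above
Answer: A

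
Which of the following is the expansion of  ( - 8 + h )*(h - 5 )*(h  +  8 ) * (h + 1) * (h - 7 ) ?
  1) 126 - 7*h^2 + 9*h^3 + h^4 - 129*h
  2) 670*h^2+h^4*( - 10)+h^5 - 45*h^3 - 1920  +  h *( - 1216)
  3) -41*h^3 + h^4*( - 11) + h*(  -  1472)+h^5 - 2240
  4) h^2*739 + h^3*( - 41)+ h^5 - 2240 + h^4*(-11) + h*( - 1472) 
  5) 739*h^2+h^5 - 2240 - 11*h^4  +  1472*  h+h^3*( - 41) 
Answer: 4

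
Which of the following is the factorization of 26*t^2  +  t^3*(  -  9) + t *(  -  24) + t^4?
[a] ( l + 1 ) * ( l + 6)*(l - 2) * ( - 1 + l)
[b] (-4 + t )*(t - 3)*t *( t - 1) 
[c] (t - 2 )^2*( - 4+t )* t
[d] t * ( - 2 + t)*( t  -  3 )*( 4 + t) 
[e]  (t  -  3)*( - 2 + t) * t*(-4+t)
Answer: e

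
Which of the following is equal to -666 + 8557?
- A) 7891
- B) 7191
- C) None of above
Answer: A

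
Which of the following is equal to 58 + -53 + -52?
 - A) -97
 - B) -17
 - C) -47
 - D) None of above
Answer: C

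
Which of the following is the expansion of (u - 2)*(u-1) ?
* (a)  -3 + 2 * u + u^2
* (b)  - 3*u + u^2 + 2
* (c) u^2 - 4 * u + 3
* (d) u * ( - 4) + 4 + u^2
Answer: b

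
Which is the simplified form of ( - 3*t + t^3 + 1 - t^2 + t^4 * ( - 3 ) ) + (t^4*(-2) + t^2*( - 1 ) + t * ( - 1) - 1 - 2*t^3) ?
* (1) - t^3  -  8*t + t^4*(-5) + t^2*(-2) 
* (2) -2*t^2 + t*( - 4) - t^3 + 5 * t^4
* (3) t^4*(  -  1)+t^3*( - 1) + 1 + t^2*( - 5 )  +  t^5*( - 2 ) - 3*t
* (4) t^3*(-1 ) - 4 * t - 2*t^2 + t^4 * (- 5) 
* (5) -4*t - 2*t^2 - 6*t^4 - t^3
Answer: 4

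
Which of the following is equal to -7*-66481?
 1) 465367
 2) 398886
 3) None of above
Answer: 1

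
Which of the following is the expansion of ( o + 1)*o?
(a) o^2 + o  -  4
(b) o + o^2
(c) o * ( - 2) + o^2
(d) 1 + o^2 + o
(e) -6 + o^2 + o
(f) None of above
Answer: b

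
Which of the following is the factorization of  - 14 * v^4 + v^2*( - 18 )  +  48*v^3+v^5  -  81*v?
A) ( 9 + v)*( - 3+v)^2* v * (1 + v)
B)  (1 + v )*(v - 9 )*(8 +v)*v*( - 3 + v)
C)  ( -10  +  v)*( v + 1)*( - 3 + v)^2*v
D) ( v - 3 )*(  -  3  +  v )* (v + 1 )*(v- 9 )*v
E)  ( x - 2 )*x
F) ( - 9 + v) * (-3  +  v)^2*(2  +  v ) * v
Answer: D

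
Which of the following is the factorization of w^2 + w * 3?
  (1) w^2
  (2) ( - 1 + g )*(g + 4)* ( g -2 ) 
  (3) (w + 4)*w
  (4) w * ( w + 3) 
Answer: 4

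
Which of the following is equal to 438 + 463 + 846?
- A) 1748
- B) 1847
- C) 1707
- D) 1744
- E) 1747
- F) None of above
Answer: E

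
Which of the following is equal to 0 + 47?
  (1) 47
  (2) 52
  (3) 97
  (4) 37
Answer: 1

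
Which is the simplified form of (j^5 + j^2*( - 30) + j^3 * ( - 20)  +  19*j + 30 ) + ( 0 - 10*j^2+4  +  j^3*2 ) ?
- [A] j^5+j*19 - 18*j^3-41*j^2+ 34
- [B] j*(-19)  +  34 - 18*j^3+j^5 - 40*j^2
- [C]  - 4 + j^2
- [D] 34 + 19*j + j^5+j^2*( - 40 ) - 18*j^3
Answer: D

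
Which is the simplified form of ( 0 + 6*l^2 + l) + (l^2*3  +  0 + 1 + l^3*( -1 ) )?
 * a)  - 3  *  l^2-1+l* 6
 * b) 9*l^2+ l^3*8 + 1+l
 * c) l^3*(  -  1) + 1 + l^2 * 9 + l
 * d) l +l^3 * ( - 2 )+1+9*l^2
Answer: c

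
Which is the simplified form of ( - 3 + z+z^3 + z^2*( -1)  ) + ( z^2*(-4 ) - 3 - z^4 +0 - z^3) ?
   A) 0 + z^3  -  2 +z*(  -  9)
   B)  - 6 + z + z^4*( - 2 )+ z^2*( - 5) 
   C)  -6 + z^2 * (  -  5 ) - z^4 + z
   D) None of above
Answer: C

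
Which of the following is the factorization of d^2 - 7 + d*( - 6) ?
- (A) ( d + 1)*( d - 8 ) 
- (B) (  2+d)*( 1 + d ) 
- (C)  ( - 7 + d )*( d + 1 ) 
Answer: C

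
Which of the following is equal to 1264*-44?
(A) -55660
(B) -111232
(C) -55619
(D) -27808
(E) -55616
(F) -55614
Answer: E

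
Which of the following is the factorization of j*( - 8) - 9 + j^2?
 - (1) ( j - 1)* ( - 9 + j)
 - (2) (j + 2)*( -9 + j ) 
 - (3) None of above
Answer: 3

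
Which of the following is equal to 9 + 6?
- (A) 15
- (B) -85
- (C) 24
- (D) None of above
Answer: A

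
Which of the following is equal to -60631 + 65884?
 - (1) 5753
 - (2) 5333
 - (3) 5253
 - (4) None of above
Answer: 3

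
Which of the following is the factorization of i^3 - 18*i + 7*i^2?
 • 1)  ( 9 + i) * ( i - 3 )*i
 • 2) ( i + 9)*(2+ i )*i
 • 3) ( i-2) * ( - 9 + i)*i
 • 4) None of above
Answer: 4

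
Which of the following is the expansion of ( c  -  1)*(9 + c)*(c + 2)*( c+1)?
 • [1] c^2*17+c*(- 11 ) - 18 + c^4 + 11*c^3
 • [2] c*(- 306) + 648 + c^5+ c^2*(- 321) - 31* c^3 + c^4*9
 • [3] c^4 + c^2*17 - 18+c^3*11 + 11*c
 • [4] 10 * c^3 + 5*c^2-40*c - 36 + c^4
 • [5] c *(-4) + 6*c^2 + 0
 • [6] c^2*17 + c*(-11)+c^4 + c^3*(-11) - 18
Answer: 1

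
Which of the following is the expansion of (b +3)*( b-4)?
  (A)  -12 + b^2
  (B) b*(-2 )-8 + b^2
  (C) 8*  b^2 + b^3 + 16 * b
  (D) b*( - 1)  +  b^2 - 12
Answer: D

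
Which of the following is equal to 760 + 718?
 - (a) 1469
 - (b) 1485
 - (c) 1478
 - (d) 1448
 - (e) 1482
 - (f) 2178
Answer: c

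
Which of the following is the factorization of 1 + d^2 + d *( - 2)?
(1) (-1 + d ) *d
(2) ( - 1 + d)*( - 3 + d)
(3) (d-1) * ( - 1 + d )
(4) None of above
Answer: 3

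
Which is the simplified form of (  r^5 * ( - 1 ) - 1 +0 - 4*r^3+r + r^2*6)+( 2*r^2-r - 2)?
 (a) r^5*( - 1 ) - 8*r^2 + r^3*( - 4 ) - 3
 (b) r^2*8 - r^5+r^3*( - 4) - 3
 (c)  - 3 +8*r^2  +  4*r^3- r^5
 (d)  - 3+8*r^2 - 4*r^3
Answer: b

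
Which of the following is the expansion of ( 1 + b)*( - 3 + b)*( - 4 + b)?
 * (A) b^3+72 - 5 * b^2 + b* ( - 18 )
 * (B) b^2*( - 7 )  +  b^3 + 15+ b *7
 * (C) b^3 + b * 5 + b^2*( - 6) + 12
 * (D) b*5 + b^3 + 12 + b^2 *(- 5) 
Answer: C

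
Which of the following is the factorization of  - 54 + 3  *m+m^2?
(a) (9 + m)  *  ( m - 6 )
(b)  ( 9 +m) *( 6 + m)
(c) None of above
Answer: a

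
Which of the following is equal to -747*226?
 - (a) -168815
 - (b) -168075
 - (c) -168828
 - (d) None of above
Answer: d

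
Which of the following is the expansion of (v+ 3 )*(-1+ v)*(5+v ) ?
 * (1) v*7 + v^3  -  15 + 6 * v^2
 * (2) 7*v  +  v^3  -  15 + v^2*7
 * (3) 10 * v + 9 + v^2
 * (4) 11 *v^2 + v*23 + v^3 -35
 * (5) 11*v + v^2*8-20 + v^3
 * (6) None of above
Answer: 2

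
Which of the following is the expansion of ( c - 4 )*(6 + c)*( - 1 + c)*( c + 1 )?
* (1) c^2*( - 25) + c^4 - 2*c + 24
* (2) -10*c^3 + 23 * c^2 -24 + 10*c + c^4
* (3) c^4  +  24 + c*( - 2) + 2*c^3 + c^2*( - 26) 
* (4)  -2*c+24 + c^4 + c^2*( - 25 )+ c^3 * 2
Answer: 4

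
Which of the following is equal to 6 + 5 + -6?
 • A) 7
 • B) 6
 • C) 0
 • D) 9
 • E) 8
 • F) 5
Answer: F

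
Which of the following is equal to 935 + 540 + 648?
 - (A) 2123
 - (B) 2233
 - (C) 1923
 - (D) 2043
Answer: A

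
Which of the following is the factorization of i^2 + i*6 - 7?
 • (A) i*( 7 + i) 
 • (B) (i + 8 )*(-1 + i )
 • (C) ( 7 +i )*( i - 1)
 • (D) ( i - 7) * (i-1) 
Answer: C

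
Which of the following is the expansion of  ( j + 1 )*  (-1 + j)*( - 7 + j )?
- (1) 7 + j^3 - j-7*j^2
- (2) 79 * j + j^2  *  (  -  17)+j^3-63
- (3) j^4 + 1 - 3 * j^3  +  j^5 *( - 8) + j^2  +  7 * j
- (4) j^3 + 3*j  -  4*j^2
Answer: 1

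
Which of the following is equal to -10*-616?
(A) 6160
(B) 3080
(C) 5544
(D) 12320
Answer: A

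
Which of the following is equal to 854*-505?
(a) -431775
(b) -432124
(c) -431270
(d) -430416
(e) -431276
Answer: c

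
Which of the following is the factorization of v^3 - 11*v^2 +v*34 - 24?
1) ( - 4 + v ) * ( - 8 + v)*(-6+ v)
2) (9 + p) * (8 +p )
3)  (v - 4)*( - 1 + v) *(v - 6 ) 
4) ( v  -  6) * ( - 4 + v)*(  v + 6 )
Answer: 3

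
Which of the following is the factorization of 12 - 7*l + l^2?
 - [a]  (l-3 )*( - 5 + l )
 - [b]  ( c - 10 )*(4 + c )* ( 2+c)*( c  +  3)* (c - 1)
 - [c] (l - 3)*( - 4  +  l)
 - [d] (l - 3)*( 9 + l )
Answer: c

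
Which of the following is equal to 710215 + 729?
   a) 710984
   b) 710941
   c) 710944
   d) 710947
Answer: c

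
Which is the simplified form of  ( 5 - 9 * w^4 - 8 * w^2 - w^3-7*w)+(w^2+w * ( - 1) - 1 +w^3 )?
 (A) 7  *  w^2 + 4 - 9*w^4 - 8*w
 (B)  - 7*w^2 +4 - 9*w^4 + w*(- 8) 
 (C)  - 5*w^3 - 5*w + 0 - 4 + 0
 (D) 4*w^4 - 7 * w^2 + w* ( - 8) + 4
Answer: B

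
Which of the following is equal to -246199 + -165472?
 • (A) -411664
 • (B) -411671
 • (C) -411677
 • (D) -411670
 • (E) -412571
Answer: B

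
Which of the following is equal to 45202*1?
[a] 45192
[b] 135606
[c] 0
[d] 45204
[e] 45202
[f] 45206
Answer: e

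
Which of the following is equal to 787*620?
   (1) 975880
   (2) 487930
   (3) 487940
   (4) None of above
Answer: 3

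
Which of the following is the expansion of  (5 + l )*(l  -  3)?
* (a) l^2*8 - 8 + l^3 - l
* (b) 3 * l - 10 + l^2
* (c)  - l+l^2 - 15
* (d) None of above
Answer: d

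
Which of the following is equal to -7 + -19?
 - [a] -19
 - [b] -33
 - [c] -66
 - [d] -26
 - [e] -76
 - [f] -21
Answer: d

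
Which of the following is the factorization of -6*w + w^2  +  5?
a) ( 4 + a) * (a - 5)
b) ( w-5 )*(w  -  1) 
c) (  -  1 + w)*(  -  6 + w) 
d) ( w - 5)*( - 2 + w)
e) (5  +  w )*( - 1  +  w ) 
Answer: b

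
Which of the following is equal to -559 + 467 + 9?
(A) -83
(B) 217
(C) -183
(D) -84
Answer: A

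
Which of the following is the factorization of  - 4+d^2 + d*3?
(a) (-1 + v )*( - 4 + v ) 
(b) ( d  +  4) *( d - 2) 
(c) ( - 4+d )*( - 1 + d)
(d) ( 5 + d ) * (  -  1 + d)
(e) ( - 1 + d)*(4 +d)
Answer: e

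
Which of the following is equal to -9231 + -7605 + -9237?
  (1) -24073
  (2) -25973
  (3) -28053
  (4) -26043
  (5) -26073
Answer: 5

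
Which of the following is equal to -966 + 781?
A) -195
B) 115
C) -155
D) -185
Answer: D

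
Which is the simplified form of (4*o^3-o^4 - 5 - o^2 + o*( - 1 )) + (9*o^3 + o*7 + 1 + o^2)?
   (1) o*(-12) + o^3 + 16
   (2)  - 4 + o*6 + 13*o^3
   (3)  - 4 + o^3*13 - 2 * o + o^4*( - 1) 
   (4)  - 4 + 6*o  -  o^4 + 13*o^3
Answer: 4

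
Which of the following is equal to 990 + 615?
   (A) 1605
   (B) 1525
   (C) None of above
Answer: A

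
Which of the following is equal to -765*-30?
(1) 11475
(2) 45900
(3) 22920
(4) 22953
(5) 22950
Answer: 5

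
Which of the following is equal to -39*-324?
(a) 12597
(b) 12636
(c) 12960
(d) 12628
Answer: b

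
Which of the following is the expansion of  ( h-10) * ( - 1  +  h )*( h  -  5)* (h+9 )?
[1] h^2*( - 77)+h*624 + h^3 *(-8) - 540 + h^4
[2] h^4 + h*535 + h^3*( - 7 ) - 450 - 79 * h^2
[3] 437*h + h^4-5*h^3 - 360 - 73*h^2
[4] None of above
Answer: 2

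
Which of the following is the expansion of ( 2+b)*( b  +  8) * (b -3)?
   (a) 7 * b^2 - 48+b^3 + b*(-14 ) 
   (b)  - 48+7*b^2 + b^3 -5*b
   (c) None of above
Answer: a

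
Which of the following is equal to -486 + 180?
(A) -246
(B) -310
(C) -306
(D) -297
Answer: C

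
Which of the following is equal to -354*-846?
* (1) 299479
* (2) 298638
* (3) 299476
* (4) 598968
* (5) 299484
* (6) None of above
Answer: 5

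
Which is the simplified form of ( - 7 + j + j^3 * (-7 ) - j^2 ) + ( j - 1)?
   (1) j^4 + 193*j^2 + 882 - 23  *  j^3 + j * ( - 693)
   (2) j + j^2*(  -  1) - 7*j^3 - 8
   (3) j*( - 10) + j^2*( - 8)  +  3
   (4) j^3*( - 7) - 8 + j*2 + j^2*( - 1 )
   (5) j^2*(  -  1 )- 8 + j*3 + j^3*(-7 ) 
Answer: 4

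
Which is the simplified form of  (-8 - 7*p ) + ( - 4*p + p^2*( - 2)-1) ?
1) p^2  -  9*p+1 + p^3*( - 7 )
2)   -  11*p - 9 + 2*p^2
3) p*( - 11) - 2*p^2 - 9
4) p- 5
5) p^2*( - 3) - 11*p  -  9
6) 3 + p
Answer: 3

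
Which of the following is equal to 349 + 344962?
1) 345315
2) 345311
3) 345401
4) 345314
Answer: 2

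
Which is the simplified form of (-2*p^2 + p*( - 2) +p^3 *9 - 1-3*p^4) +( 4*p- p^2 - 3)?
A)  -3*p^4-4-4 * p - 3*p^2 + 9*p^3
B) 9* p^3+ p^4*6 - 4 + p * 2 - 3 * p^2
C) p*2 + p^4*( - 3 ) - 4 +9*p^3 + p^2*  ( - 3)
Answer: C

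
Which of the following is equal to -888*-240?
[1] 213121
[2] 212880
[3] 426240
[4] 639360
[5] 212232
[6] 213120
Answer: 6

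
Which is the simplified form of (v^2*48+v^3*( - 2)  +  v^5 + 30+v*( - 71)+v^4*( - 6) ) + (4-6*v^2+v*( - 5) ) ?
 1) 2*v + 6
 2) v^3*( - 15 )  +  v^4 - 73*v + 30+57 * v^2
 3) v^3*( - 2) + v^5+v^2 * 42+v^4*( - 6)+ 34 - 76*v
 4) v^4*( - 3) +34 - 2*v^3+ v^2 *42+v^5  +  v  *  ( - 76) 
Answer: 3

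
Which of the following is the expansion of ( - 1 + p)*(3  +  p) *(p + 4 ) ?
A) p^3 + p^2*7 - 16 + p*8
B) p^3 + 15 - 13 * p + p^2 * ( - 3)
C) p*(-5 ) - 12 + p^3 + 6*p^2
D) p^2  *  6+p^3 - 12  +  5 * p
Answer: D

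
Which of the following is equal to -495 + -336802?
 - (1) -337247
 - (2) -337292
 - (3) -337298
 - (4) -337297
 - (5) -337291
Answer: 4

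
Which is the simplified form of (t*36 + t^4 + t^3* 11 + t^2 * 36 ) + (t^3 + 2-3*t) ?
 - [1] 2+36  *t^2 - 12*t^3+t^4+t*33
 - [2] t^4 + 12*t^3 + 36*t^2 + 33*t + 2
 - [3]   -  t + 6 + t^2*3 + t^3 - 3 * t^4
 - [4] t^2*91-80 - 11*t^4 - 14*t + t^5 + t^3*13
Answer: 2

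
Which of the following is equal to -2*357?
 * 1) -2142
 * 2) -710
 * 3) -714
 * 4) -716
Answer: 3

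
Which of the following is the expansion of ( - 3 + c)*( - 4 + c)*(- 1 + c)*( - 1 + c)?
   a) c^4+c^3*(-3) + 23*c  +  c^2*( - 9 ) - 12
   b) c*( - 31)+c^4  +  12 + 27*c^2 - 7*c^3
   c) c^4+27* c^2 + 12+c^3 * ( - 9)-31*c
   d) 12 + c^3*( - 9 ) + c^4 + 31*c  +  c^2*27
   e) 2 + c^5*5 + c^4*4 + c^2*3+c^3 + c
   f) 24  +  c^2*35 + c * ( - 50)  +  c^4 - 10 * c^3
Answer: c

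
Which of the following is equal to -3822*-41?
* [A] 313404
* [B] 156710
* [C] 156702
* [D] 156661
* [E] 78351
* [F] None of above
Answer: C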